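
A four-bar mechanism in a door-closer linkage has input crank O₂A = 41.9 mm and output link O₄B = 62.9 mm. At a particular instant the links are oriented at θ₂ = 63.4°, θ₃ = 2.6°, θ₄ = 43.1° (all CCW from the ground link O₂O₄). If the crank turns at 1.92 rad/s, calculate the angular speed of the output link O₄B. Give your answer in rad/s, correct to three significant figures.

ω₂ = 1.92 rad/s
Differentiating the loop-closure r₂e^{iθ₂}+r₃e^{iθ₃}=r₁+r₄e^{iθ₄} gives r₂ω₂e^{iθ₂}+r₃ω₃e^{iθ₃}=r₄ω₄e^{iθ₄}.
Eliminating the other unknown: ω₄ = r₂ω₂ sin(θ₂−θ₃) / [r₄ sin(θ₄−θ₃)].
Numerator sine = +0.87292; denominator sine = +0.64945.
Result = 0.0419·1.92·(+0.87292) / (0.0629·(+0.64945)) = +1.7191 rad/s; magnitude 1.7191 rad/s.

1.72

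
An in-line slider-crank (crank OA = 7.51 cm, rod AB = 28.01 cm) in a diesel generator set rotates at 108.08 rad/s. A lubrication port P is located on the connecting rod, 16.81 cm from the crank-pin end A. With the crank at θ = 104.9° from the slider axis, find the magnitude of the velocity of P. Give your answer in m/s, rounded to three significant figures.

ω = 108.1 rad/s.  Crank-pin speed |V_A| = rω = 8.1168 m/s, perpendicular to OA.
Rod angle: sinφ = −(r/L) sinθ ⇒ φ = -15.017°; ω_rod = −rω cosθ/√(L²−r²sin²θ) = +7.7147 rad/s.
V_P = V_A + ω_rod × AP, with AP = 0.1681 m along the rod.
Components: V_Px = −rω sinθ − a·ω_rod·sinφ = -7.5079 m/s;  V_Py = rω cosθ + a·ω_rod·cosφ = -0.83454 m/s.
|V_P| = √(V_Px² + V_Py²) = 7.5541 m/s.

7.55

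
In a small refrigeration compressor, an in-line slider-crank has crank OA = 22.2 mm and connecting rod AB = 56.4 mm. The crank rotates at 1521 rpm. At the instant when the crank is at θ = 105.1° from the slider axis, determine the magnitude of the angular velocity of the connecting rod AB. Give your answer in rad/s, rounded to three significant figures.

ω = 159.3 rad/s (converted from 1521 rpm).
The rod makes angle φ with the slider axis where L sinφ = r sinθ; differentiating, L cosφ·φ̇ = r ω cosθ.
L cosφ = √(L² − r² sin²θ) = 0.052169 m.
|ω_rod| = r ω |cosθ| / √(L² − r² sin²θ) = 0.0222·159.3·0.26050/0.052169 = 17.657 rad/s.

17.7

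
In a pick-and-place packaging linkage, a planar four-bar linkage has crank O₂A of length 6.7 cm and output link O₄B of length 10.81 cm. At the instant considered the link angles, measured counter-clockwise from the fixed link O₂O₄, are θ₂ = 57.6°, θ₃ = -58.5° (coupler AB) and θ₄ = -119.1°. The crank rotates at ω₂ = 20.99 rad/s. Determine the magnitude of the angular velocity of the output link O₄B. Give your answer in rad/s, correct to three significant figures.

ω₂ = 20.99 rad/s
Differentiating the loop-closure r₂e^{iθ₂}+r₃e^{iθ₃}=r₁+r₄e^{iθ₄} gives r₂ω₂e^{iθ₂}+r₃ω₃e^{iθ₃}=r₄ω₄e^{iθ₄}.
Eliminating the other unknown: ω₄ = r₂ω₂ sin(θ₂−θ₃) / [r₄ sin(θ₄−θ₃)].
Numerator sine = +0.89803; denominator sine = -0.87121.
Result = 0.067·20.99·(+0.89803) / (0.1081·(-0.87121)) = -13.41 rad/s; magnitude 13.41 rad/s.

13.4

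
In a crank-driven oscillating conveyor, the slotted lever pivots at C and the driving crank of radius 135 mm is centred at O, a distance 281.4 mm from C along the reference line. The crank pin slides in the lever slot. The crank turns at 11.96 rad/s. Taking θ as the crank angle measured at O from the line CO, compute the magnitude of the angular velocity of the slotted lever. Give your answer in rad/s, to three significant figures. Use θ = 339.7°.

3.82

ω = 11.96 rad/s
Crank pin A relative to C: A = (d + r cosθ, r sinθ); lever angle φ = atan2(r sinθ, d + r cosθ).
Differentiating tanφ: φ̇ = rω(d cosθ + r)/(d² + r² + 2dr cosθ).
d² + r² + 2dr cosθ = |CA|² = 0.16867 m²;  d cosθ + r = +0.39892 m.
|ω_lever| = |0.135·11.96·+0.39892| / 0.16867 = 3.8187 rad/s.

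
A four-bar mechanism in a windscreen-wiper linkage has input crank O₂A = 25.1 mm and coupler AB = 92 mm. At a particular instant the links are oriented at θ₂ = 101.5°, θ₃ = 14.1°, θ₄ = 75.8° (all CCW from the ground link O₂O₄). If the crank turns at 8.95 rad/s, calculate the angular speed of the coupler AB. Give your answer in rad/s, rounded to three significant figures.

ω₂ = 8.95 rad/s
Differentiating the loop-closure r₂e^{iθ₂}+r₃e^{iθ₃}=r₁+r₄e^{iθ₄} gives r₂ω₂e^{iθ₂}+r₃ω₃e^{iθ₃}=r₄ω₄e^{iθ₄}.
Eliminating the other unknown: ω₃ = r₂ω₂ sin(θ₄−θ₂) / [r₃ sin(θ₃−θ₄)].
Numerator sine = -0.43366; denominator sine = -0.88048.
Result = 0.0251·8.95·(-0.43366) / (0.092·(-0.88048)) = +1.2026 rad/s; magnitude 1.2026 rad/s.

1.20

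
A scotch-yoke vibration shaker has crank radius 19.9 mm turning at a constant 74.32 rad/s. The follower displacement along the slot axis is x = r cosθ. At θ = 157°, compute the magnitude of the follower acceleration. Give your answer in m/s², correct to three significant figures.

101

ω = 74.32 rad/s
x = r cosθ ⇒ ẍ = −rω² cosθ (ω constant).
|a| = rω²|cosθ| = 0.0199·(74.32)²·|cos 157°| = 101.18 m/s².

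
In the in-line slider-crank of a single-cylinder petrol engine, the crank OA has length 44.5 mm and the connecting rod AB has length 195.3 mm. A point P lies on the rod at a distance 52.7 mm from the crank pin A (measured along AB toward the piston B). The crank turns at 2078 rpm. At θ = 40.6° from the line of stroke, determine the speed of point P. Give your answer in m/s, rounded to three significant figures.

8.51

ω = 217.6 rad/s.  Crank-pin speed |V_A| = rω = 9.6835 m/s, perpendicular to OA.
Rod angle: sinφ = −(r/L) sinθ ⇒ φ = -8.527°; ω_rod = −rω cosθ/√(L²−r²sin²θ) = -38.068 rad/s.
V_P = V_A + ω_rod × AP, with AP = 0.0527 m along the rod.
Components: V_Px = −rω sinθ − a·ω_rod·sinφ = -6.5993 m/s;  V_Py = rω cosθ + a·ω_rod·cosφ = +5.3684 m/s.
|V_P| = √(V_Px² + V_Py²) = 8.5071 m/s.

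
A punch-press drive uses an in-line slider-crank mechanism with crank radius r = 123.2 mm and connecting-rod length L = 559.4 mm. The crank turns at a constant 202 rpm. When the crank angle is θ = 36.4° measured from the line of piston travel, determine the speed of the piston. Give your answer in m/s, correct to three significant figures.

1.82

ω = 2π·202/60 = 21.15 rad/s
For an in-line slider-crank, x = r cosθ + √(L² − r² sin²θ), so v = −rω sinθ·[1 + r cosθ/√(L² − r² sin²θ)].
With r = 0.1232 m, L = 0.5594 m, θ = 36.4°: √(L² − r² sin²θ) = 0.5546 m.
v = −0.1232·21.15·0.59342·[1 + 0.1232·0.80489/0.5546] = -1.823 m/s.
|v| = 1.823 m/s.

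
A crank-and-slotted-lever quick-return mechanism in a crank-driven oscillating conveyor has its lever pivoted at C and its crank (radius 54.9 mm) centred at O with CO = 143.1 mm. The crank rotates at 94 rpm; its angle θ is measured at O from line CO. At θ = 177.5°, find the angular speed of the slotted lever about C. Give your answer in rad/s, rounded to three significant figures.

ω = 9.844 rad/s (from 94 rpm).
Crank pin A relative to C: A = (d + r cosθ, r sinθ); lever angle φ = atan2(r sinθ, d + r cosθ).
Differentiating tanφ: φ̇ = rω(d cosθ + r)/(d² + r² + 2dr cosθ).
d² + r² + 2dr cosθ = |CA|² = 0.00779419 m²;  d cosθ + r = -0.088064 m.
|ω_lever| = |0.0549·9.844·-0.088064| / 0.00779419 = 6.106 rad/s.

6.11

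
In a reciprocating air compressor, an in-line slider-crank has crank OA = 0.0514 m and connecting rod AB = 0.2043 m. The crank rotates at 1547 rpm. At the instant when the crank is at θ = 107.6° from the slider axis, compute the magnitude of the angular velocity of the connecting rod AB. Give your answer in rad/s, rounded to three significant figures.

ω = 162 rad/s (converted from 1547 rpm).
The rod makes angle φ with the slider axis where L sinφ = r sinθ; differentiating, L cosφ·φ̇ = r ω cosθ.
L cosφ = √(L² − r² sin²θ) = 0.19834 m.
|ω_rod| = r ω |cosθ| / √(L² − r² sin²θ) = 0.0514·162·0.30237/0.19834 = 12.694 rad/s.

12.7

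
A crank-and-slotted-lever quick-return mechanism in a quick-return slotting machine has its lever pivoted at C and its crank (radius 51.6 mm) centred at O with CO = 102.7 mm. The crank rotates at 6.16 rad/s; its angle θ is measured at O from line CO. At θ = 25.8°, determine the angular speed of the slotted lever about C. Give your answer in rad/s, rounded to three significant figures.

ω = 6.16 rad/s
Crank pin A relative to C: A = (d + r cosθ, r sinθ); lever angle φ = atan2(r sinθ, d + r cosθ).
Differentiating tanφ: φ̇ = rω(d cosθ + r)/(d² + r² + 2dr cosθ).
d² + r² + 2dr cosθ = |CA|² = 0.022752 m²;  d cosθ + r = +0.14406 m.
|ω_lever| = |0.0516·6.16·+0.14406| / 0.022752 = 2.0126 rad/s.

2.01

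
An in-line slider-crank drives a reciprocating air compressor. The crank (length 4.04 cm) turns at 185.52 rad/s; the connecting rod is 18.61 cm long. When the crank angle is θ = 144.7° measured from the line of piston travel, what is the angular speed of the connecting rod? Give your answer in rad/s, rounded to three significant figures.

33.1

ω = 185.5 rad/s
The rod makes angle φ with the slider axis where L sinφ = r sinθ; differentiating, L cosφ·φ̇ = r ω cosθ.
L cosφ = √(L² − r² sin²θ) = 0.18463 m.
|ω_rod| = r ω |cosθ| / √(L² − r² sin²θ) = 0.0404·185.5·0.81614/0.18463 = 33.131 rad/s.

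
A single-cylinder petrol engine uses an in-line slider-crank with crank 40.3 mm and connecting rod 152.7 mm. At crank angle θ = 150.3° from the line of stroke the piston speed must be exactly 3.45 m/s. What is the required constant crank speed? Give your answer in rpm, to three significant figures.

For an in-line slider-crank, |v_piston| = rω|sinθ|·[1 + r cosθ/√(L² − r² sin²θ)].
With r = 0.0403 m, L = 0.1527 m, θ = 150.3°: the bracketed kinematic factor |dx/dθ| = 0.01535 m.
ω = v/|dx/dθ| = 3.45/0.01535 = 224.76 rad/s.
N = 60ω/(2π) = 2146.3 rpm.

2150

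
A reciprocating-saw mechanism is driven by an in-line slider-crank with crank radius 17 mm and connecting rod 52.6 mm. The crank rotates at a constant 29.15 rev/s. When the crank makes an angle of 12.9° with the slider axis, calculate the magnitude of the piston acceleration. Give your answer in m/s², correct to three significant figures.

723

ω = 2π·29.1 = 183.2 rad/s
x(θ) = r cosθ + √(L² − r² sin²θ); with ω constant, a = ω²·d²x/dθ².
d²x/dθ² = −r cosθ − r²(cos2θ)/√u − r⁴ sin²2θ/(4u^{3/2}),  u = L² − r² sin²θ = 0.00275236 m².
Substituting r = 0.017 m, L = 0.0526 m, θ = 12.9°: d²x/dθ² = -0.021558 m.
a = ω²·d²x/dθ² = (183.2)²·(-0.021558) = -723.17 m/s²;  |a| = 723.17 m/s².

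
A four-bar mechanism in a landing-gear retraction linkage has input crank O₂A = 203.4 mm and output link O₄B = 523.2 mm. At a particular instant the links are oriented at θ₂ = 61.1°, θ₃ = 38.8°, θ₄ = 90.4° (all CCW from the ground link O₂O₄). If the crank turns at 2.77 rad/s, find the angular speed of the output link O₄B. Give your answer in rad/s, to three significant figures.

ω₂ = 2.77 rad/s
Differentiating the loop-closure r₂e^{iθ₂}+r₃e^{iθ₃}=r₁+r₄e^{iθ₄} gives r₂ω₂e^{iθ₂}+r₃ω₃e^{iθ₃}=r₄ω₄e^{iθ₄}.
Eliminating the other unknown: ω₄ = r₂ω₂ sin(θ₂−θ₃) / [r₄ sin(θ₄−θ₃)].
Numerator sine = +0.37946; denominator sine = +0.78369.
Result = 0.2034·2.77·(+0.37946) / (0.5232·(+0.78369)) = +0.52141 rad/s; magnitude 0.52141 rad/s.

0.521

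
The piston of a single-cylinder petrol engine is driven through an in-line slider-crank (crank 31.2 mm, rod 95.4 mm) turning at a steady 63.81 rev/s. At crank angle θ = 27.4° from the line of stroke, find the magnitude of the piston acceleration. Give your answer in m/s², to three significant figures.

ω = 2π·63.8 = 400.9 rad/s
x(θ) = r cosθ + √(L² − r² sin²θ); with ω constant, a = ω²·d²x/dθ².
d²x/dθ² = −r cosθ − r²(cos2θ)/√u − r⁴ sin²2θ/(4u^{3/2}),  u = L² − r² sin²θ = 0.008895 m².
Substituting r = 0.0312 m, L = 0.0954 m, θ = 27.4°: d²x/dθ² = -0.033838 m.
a = ω²·d²x/dθ² = (400.9)²·(-0.033838) = -5439.3 m/s²;  |a| = 5439.3 m/s².

5440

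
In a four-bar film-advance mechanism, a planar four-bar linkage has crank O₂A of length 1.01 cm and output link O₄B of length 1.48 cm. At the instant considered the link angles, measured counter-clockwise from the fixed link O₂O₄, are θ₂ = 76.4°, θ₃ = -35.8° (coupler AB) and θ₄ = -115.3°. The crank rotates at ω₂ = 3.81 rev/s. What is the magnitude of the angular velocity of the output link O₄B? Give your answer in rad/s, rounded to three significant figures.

15.4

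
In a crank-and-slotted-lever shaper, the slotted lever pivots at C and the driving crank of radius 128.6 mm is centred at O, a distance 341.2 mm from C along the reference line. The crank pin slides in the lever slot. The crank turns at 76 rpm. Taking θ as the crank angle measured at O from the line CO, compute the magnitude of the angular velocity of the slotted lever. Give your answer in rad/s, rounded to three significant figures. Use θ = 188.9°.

4.61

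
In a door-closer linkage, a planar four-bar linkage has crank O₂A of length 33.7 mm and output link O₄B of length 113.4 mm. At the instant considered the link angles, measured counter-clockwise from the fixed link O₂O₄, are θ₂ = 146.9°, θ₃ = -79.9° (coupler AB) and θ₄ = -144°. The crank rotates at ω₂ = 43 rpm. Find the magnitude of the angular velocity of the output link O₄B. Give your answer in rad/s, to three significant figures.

1.08

ω₂ = 4.503 rad/s (from 43 rpm).
Differentiating the loop-closure r₂e^{iθ₂}+r₃e^{iθ₃}=r₁+r₄e^{iθ₄} gives r₂ω₂e^{iθ₂}+r₃ω₃e^{iθ₃}=r₄ω₄e^{iθ₄}.
Eliminating the other unknown: ω₄ = r₂ω₂ sin(θ₂−θ₃) / [r₄ sin(θ₄−θ₃)].
Numerator sine = -0.72897; denominator sine = -0.89956.
Result = 0.0337·4.503·(-0.72897) / (0.1134·(-0.89956)) = +1.0844 rad/s; magnitude 1.0844 rad/s.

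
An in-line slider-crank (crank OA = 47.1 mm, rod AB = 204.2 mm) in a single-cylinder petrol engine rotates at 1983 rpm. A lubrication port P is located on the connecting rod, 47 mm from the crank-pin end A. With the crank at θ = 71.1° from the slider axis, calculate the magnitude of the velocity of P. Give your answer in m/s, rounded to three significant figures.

ω = 207.7 rad/s.  Crank-pin speed |V_A| = rω = 9.7808 m/s, perpendicular to OA.
Rod angle: sinφ = −(r/L) sinθ ⇒ φ = -12.605°; ω_rod = −rω cosθ/√(L²−r²sin²θ) = -15.898 rad/s.
V_P = V_A + ω_rod × AP, with AP = 0.047 m along the rod.
Components: V_Px = −rω sinθ − a·ω_rod·sinφ = -9.4165 m/s;  V_Py = rω cosθ + a·ω_rod·cosφ = +2.439 m/s.
|V_P| = √(V_Px² + V_Py²) = 9.7272 m/s.

9.73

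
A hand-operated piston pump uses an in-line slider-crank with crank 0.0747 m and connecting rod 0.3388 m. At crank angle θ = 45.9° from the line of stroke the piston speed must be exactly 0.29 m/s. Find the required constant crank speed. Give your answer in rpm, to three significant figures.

For an in-line slider-crank, |v_piston| = rω|sinθ|·[1 + r cosθ/√(L² − r² sin²θ)].
With r = 0.0747 m, L = 0.3388 m, θ = 45.9°: the bracketed kinematic factor |dx/dθ| = 0.06198 m.
ω = v/|dx/dθ| = 0.29/0.06198 = 4.6789 rad/s.
N = 60ω/(2π) = 44.68 rpm.

44.7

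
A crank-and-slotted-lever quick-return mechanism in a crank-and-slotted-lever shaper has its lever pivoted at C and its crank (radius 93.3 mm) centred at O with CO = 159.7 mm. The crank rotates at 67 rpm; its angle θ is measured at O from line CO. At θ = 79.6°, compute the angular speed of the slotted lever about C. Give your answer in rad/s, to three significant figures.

2.02

ω = 7.016 rad/s (from 67 rpm).
Crank pin A relative to C: A = (d + r cosθ, r sinθ); lever angle φ = atan2(r sinθ, d + r cosθ).
Differentiating tanφ: φ̇ = rω(d cosθ + r)/(d² + r² + 2dr cosθ).
d² + r² + 2dr cosθ = |CA|² = 0.0395885 m²;  d cosθ + r = +0.12213 m.
|ω_lever| = |0.0933·7.016·+0.12213| / 0.0395885 = 2.0195 rad/s.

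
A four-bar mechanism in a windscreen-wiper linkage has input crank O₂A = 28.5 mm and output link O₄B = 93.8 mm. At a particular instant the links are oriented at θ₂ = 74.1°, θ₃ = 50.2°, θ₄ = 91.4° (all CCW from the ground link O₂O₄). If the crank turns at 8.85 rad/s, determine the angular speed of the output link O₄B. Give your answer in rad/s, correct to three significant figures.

1.65

ω₂ = 8.85 rad/s
Differentiating the loop-closure r₂e^{iθ₂}+r₃e^{iθ₃}=r₁+r₄e^{iθ₄} gives r₂ω₂e^{iθ₂}+r₃ω₃e^{iθ₃}=r₄ω₄e^{iθ₄}.
Eliminating the other unknown: ω₄ = r₂ω₂ sin(θ₂−θ₃) / [r₄ sin(θ₄−θ₃)].
Numerator sine = +0.40514; denominator sine = +0.65869.
Result = 0.0285·8.85·(+0.40514) / (0.0938·(+0.65869)) = +1.6539 rad/s; magnitude 1.6539 rad/s.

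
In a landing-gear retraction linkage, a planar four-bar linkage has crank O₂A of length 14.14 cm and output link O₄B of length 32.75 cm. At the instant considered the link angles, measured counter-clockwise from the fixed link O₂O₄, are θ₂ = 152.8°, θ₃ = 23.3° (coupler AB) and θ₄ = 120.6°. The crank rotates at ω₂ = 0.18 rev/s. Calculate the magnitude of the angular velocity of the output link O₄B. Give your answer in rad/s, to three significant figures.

0.380

ω₂ = 1.131 rad/s (from 0.18 rev/s).
Differentiating the loop-closure r₂e^{iθ₂}+r₃e^{iθ₃}=r₁+r₄e^{iθ₄} gives r₂ω₂e^{iθ₂}+r₃ω₃e^{iθ₃}=r₄ω₄e^{iθ₄}.
Eliminating the other unknown: ω₄ = r₂ω₂ sin(θ₂−θ₃) / [r₄ sin(θ₄−θ₃)].
Numerator sine = +0.77162; denominator sine = +0.99189.
Result = 0.1414·1.131·(+0.77162) / (0.3275·(+0.99189)) = +0.37987 rad/s; magnitude 0.37987 rad/s.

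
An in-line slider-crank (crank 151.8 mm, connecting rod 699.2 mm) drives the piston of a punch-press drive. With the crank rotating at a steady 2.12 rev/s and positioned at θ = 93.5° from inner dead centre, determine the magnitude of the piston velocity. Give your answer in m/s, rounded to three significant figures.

ω = 2π·2.12 = 13.32 rad/s
For an in-line slider-crank, x = r cosθ + √(L² − r² sin²θ), so v = −rω sinθ·[1 + r cosθ/√(L² − r² sin²θ)].
With r = 0.1518 m, L = 0.6992 m, θ = 93.5°: √(L² − r² sin²θ) = 0.68259 m.
v = −0.1518·13.32·0.99813·[1 + 0.1518·-0.06105/0.68259] = -1.9909 m/s.
|v| = 1.9909 m/s.

1.99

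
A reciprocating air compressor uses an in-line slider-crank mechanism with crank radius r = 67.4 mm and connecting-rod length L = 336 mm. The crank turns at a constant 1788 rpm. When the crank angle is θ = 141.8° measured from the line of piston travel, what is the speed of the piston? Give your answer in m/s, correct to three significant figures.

6.56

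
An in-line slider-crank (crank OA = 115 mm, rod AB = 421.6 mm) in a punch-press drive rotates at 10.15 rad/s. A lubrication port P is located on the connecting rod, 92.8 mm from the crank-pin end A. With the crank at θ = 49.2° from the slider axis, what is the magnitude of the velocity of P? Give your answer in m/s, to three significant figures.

1.09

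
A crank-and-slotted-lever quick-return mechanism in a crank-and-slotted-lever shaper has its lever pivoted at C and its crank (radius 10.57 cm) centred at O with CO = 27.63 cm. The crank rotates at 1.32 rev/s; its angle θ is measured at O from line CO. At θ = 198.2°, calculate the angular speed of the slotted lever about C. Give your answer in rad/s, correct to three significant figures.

4.29

ω = 8.294 rad/s (from 1.32 rev/s).
Crank pin A relative to C: A = (d + r cosθ, r sinθ); lever angle φ = atan2(r sinθ, d + r cosθ).
Differentiating tanφ: φ̇ = rω(d cosθ + r)/(d² + r² + 2dr cosθ).
d² + r² + 2dr cosθ = |CA|² = 0.0320265 m²;  d cosθ + r = -0.15678 m.
|ω_lever| = |0.1057·8.294·-0.15678| / 0.0320265 = 4.2914 rad/s.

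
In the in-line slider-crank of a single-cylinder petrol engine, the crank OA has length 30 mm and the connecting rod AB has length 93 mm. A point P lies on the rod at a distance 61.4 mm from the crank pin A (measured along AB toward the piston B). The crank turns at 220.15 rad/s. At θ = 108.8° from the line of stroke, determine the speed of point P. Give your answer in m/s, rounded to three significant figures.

5.85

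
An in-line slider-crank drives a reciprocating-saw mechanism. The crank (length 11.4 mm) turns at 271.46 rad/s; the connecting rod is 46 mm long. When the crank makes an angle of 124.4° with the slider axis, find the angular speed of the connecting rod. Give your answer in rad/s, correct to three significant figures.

38.8

ω = 271.5 rad/s
The rod makes angle φ with the slider axis where L sinφ = r sinθ; differentiating, L cosφ·φ̇ = r ω cosθ.
L cosφ = √(L² − r² sin²θ) = 0.045028 m.
|ω_rod| = r ω |cosθ| / √(L² − r² sin²θ) = 0.0114·271.5·0.56497/0.045028 = 38.829 rad/s.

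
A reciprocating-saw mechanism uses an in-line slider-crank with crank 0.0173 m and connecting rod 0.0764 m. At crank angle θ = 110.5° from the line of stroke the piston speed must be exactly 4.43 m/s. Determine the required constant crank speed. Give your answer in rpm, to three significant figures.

For an in-line slider-crank, |v_piston| = rω|sinθ|·[1 + r cosθ/√(L² − r² sin²θ)].
With r = 0.0173 m, L = 0.0764 m, θ = 110.5°: the bracketed kinematic factor |dx/dθ| = 0.014889 m.
ω = v/|dx/dθ| = 4.43/0.014889 = 297.53 rad/s.
N = 60ω/(2π) = 2841.2 rpm.

2840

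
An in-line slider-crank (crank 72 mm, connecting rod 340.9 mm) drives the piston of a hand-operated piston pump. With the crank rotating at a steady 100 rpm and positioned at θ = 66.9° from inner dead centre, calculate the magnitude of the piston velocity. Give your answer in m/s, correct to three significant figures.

ω = 2π·100/60 = 10.47 rad/s
For an in-line slider-crank, x = r cosθ + √(L² − r² sin²θ), so v = −rω sinθ·[1 + r cosθ/√(L² − r² sin²θ)].
With r = 0.072 m, L = 0.3409 m, θ = 66.9°: √(L² − r² sin²θ) = 0.33441 m.
v = −0.072·10.47·0.91982·[1 + 0.072·0.39234/0.33441] = -0.75211 m/s.
|v| = 0.75211 m/s.

0.752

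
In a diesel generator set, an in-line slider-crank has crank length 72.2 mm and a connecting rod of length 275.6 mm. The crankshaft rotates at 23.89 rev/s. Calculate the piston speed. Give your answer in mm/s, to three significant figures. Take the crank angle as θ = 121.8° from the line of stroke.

7910

ω = 2π·23.9 = 150.1 rad/s
For an in-line slider-crank, x = r cosθ + √(L² − r² sin²θ), so v = −rω sinθ·[1 + r cosθ/√(L² − r² sin²θ)].
With r = 0.0722 m, L = 0.2756 m, θ = 121.8°: √(L² − r² sin²θ) = 0.26868 m.
v = −0.0722·150.1·0.84989·[1 + 0.0722·-0.52696/0.26868] = -7.9065 m/s.
|v| = 7.9065 m/s = 7906.5 mm/s.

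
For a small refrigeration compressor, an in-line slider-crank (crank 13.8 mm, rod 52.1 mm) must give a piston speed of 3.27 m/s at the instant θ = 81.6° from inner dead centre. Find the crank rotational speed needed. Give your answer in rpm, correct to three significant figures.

For an in-line slider-crank, |v_piston| = rω|sinθ|·[1 + r cosθ/√(L² − r² sin²θ)].
With r = 0.0138 m, L = 0.0521 m, θ = 81.6°: the bracketed kinematic factor |dx/dθ| = 0.014199 m.
ω = v/|dx/dθ| = 3.27/0.014199 = 230.29 rad/s.
N = 60ω/(2π) = 2199.1 rpm.

2200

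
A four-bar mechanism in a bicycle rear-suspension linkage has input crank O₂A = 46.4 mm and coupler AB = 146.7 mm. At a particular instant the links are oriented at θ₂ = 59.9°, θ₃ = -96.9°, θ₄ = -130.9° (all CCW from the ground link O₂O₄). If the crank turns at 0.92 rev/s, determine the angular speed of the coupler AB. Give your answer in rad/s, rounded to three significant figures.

0.613

ω₂ = 5.781 rad/s (from 0.92 rev/s).
Differentiating the loop-closure r₂e^{iθ₂}+r₃e^{iθ₃}=r₁+r₄e^{iθ₄} gives r₂ω₂e^{iθ₂}+r₃ω₃e^{iθ₃}=r₄ω₄e^{iθ₄}.
Eliminating the other unknown: ω₃ = r₂ω₂ sin(θ₄−θ₂) / [r₃ sin(θ₃−θ₄)].
Numerator sine = +0.18738; denominator sine = +0.55919.
Result = 0.0464·5.781·(+0.18738) / (0.1467·(+0.55919)) = +0.61266 rad/s; magnitude 0.61266 rad/s.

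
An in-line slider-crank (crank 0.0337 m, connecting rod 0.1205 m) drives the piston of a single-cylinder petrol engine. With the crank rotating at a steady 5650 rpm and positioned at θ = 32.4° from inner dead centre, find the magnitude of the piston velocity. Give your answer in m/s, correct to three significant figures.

ω = 2π·5650/60 = 591.7 rad/s
For an in-line slider-crank, x = r cosθ + √(L² − r² sin²θ), so v = −rω sinθ·[1 + r cosθ/√(L² − r² sin²θ)].
With r = 0.0337 m, L = 0.1205 m, θ = 32.4°: √(L² − r² sin²θ) = 0.11914 m.
v = −0.0337·591.7·0.53583·[1 + 0.0337·0.84433/0.11914] = -13.236 m/s.
|v| = 13.236 m/s.

13.2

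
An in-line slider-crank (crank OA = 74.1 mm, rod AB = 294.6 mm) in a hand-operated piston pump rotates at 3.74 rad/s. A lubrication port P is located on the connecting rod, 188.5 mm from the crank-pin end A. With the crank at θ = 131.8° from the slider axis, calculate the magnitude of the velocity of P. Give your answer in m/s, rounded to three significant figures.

0.196

ω = 3.74 rad/s.  Crank-pin speed |V_A| = rω = 0.27713 m/s, perpendicular to OA.
Rod angle: sinφ = −(r/L) sinθ ⇒ φ = -10.807°; ω_rod = −rω cosθ/√(L²−r²sin²θ) = +0.63834 rad/s.
V_P = V_A + ω_rod × AP, with AP = 0.1885 m along the rod.
Components: V_Px = −rω sinθ − a·ω_rod·sinφ = -0.18403 m/s;  V_Py = rω cosθ + a·ω_rod·cosφ = -0.066526 m/s.
|V_P| = √(V_Px² + V_Py²) = 0.19569 m/s.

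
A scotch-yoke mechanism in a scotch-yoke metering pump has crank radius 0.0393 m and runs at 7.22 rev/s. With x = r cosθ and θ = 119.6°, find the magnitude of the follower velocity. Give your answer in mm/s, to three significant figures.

1550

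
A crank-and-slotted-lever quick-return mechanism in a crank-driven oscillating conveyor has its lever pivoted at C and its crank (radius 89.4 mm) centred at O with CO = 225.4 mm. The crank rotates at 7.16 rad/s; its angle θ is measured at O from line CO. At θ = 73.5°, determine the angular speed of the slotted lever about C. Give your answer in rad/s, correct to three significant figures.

1.40

ω = 7.16 rad/s
Crank pin A relative to C: A = (d + r cosθ, r sinθ); lever angle φ = atan2(r sinθ, d + r cosθ).
Differentiating tanφ: φ̇ = rω(d cosθ + r)/(d² + r² + 2dr cosθ).
d² + r² + 2dr cosθ = |CA|² = 0.0702438 m²;  d cosθ + r = +0.15342 m.
|ω_lever| = |0.0894·7.16·+0.15342| / 0.0702438 = 1.398 rad/s.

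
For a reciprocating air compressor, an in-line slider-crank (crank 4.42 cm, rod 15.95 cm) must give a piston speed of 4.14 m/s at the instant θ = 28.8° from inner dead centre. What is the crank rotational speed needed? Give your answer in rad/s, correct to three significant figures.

For an in-line slider-crank, |v_piston| = rω|sinθ|·[1 + r cosθ/√(L² − r² sin²θ)].
With r = 0.0442 m, L = 0.1595 m, θ = 28.8°: the bracketed kinematic factor |dx/dθ| = 0.026511 m.
ω = v/|dx/dθ| = 4.14/0.026511 = 156.16 rad/s.

156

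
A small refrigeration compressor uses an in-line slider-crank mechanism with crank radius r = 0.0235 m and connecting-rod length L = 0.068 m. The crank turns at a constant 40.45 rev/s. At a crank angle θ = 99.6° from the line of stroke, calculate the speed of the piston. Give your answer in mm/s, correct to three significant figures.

5530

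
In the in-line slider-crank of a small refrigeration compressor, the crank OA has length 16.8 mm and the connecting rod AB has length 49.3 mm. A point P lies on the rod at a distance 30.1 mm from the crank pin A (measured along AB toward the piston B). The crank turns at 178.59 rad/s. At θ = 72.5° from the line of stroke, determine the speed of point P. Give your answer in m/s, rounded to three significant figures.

3.07

ω = 178.6 rad/s.  Crank-pin speed |V_A| = rω = 3.0003 m/s, perpendicular to OA.
Rod angle: sinφ = −(r/L) sinθ ⇒ φ = -18.966°; ω_rod = −rω cosθ/√(L²−r²sin²θ) = -19.351 rad/s.
V_P = V_A + ω_rod × AP, with AP = 0.0301 m along the rod.
Components: V_Px = −rω sinθ − a·ω_rod·sinφ = -3.0507 m/s;  V_Py = rω cosθ + a·ω_rod·cosφ = +0.35137 m/s.
|V_P| = √(V_Px² + V_Py²) = 3.0709 m/s.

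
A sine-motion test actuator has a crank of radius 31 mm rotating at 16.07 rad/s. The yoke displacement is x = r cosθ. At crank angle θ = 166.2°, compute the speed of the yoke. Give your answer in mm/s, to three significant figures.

ω = 16.07 rad/s
x = r cosθ ⇒ ẋ = −rω sinθ.
|v| = rω|sinθ| = 0.031·16.07·|sin 166.2°| = 0.11883 m/s = 118.83 mm/s.

119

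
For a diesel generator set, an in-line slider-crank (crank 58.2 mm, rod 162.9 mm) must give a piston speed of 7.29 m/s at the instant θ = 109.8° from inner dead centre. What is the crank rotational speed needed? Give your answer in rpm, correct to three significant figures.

1460

For an in-line slider-crank, |v_piston| = rω|sinθ|·[1 + r cosθ/√(L² − r² sin²θ)].
With r = 0.0582 m, L = 0.1629 m, θ = 109.8°: the bracketed kinematic factor |dx/dθ| = 0.047723 m.
ω = v/|dx/dθ| = 7.29/0.047723 = 152.76 rad/s.
N = 60ω/(2π) = 1458.7 rpm.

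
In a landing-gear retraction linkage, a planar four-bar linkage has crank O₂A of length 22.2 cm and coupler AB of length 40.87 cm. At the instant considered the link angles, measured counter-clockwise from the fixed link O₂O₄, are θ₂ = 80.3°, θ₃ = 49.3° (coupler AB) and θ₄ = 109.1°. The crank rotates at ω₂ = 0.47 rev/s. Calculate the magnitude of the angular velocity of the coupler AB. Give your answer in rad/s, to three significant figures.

ω₂ = 2.953 rad/s (from 0.47 rev/s).
Differentiating the loop-closure r₂e^{iθ₂}+r₃e^{iθ₃}=r₁+r₄e^{iθ₄} gives r₂ω₂e^{iθ₂}+r₃ω₃e^{iθ₃}=r₄ω₄e^{iθ₄}.
Eliminating the other unknown: ω₃ = r₂ω₂ sin(θ₄−θ₂) / [r₃ sin(θ₃−θ₄)].
Numerator sine = +0.48175; denominator sine = -0.86427.
Result = 0.222·2.953·(+0.48175) / (0.4087·(-0.86427)) = -0.89413 rad/s; magnitude 0.89413 rad/s.

0.894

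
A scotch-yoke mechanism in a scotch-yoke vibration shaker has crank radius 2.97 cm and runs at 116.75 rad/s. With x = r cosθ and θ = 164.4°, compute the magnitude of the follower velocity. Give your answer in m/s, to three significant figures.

0.932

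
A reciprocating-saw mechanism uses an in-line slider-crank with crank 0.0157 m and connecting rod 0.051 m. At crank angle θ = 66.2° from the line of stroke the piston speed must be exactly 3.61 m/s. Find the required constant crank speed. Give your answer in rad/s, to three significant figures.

223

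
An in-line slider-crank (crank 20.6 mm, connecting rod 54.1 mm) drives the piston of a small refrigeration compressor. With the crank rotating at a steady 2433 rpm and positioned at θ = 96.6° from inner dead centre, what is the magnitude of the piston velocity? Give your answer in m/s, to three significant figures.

ω = 2π·2433/60 = 254.8 rad/s
For an in-line slider-crank, x = r cosθ + √(L² − r² sin²θ), so v = −rω sinθ·[1 + r cosθ/√(L² − r² sin²θ)].
With r = 0.0206 m, L = 0.0541 m, θ = 96.6°: √(L² − r² sin²θ) = 0.05008 m.
v = −0.0206·254.8·0.99337·[1 + 0.0206·-0.11494/0.05008] = -4.9673 m/s.
|v| = 4.9673 m/s.

4.97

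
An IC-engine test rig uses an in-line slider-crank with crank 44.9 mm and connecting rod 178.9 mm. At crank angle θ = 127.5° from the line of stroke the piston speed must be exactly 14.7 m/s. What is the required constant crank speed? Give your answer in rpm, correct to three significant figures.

For an in-line slider-crank, |v_piston| = rω|sinθ|·[1 + r cosθ/√(L² − r² sin²θ)].
With r = 0.0449 m, L = 0.1789 m, θ = 127.5°: the bracketed kinematic factor |dx/dθ| = 0.030068 m.
ω = v/|dx/dθ| = 14.7/0.030068 = 488.89 rad/s.
N = 60ω/(2π) = 4668.6 rpm.

4670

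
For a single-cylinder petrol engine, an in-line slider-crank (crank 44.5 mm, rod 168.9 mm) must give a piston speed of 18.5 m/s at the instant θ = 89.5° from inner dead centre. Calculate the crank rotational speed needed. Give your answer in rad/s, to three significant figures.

415

For an in-line slider-crank, |v_piston| = rω|sinθ|·[1 + r cosθ/√(L² − r² sin²θ)].
With r = 0.0445 m, L = 0.1689 m, θ = 89.5°: the bracketed kinematic factor |dx/dθ| = 0.044604 m.
ω = v/|dx/dθ| = 18.5/0.044604 = 414.76 rad/s.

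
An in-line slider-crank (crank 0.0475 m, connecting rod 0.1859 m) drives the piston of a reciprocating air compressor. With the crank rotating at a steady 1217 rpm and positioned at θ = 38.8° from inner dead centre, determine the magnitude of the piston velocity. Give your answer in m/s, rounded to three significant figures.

ω = 2π·1217/60 = 127.4 rad/s
For an in-line slider-crank, x = r cosθ + √(L² − r² sin²θ), so v = −rω sinθ·[1 + r cosθ/√(L² − r² sin²θ)].
With r = 0.0475 m, L = 0.1859 m, θ = 38.8°: √(L² − r² sin²θ) = 0.1835 m.
v = −0.0475·127.4·0.62660·[1 + 0.0475·0.77934/0.1835] = -4.5584 m/s.
|v| = 4.5584 m/s.

4.56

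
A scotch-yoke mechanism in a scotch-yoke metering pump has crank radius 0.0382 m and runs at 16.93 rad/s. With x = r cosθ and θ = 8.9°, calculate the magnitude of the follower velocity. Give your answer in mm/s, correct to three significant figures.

100

ω = 16.93 rad/s
x = r cosθ ⇒ ẋ = −rω sinθ.
|v| = rω|sinθ| = 0.0382·16.93·|sin 8.9°| = 0.10006 m/s = 100.06 mm/s.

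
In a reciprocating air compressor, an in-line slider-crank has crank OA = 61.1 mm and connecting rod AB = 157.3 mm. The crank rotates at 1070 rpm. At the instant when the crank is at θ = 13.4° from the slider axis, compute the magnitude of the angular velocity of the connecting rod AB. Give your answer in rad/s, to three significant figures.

ω = 112.1 rad/s (converted from 1070 rpm).
The rod makes angle φ with the slider axis where L sinφ = r sinθ; differentiating, L cosφ·φ̇ = r ω cosθ.
L cosφ = √(L² − r² sin²θ) = 0.15666 m.
|ω_rod| = r ω |cosθ| / √(L² − r² sin²θ) = 0.0611·112.1·0.97278/0.15666 = 42.511 rad/s.

42.5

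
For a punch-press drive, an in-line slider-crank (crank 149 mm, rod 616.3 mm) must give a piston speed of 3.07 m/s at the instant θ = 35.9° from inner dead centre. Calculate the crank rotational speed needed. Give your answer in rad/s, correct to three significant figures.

29.3

For an in-line slider-crank, |v_piston| = rω|sinθ|·[1 + r cosθ/√(L² − r² sin²θ)].
With r = 0.149 m, L = 0.6163 m, θ = 35.9°: the bracketed kinematic factor |dx/dθ| = 0.10465 m.
ω = v/|dx/dθ| = 3.07/0.10465 = 29.335 rad/s.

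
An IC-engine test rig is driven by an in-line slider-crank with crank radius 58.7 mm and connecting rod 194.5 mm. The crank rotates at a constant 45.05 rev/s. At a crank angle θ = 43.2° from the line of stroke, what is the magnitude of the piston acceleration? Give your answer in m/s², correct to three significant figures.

3550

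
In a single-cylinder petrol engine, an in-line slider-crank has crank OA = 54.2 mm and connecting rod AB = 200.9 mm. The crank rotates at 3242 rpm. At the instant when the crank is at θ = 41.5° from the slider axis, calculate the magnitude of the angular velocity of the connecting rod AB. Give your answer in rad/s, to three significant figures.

69.7

ω = 339.5 rad/s (converted from 3242 rpm).
The rod makes angle φ with the slider axis where L sinφ = r sinθ; differentiating, L cosφ·φ̇ = r ω cosθ.
L cosφ = √(L² − r² sin²θ) = 0.19766 m.
|ω_rod| = r ω |cosθ| / √(L² − r² sin²θ) = 0.0542·339.5·0.74896/0.19766 = 69.722 rad/s.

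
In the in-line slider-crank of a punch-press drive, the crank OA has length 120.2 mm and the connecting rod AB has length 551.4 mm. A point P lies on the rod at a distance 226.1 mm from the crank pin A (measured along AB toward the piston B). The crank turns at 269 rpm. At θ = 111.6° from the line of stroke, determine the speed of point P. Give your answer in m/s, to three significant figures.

3.13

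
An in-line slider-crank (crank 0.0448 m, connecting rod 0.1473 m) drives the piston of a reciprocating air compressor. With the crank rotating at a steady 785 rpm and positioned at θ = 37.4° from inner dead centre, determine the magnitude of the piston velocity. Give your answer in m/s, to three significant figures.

ω = 2π·785/60 = 82.21 rad/s
For an in-line slider-crank, x = r cosθ + √(L² − r² sin²θ), so v = −rω sinθ·[1 + r cosθ/√(L² − r² sin²θ)].
With r = 0.0448 m, L = 0.1473 m, θ = 37.4°: √(L² − r² sin²θ) = 0.14476 m.
v = −0.0448·82.21·0.60738·[1 + 0.0448·0.79441/0.14476] = -2.7867 m/s.
|v| = 2.7867 m/s.

2.79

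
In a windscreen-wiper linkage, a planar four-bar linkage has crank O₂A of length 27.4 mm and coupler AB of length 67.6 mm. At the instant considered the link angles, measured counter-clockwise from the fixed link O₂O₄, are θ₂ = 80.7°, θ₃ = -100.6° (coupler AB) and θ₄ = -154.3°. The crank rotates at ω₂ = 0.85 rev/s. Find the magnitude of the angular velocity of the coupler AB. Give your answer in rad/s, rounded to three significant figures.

2.20

ω₂ = 5.341 rad/s (from 0.85 rev/s).
Differentiating the loop-closure r₂e^{iθ₂}+r₃e^{iθ₃}=r₁+r₄e^{iθ₄} gives r₂ω₂e^{iθ₂}+r₃ω₃e^{iθ₃}=r₄ω₄e^{iθ₄}.
Eliminating the other unknown: ω₃ = r₂ω₂ sin(θ₄−θ₂) / [r₃ sin(θ₃−θ₄)].
Numerator sine = +0.81915; denominator sine = +0.80593.
Result = 0.0274·5.341·(+0.81915) / (0.0676·(+0.80593)) = +2.2002 rad/s; magnitude 2.2002 rad/s.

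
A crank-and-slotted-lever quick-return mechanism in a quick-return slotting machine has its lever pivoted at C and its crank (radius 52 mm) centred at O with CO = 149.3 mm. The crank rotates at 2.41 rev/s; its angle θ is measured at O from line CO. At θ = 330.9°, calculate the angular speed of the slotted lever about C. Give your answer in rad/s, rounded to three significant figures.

ω = 15.14 rad/s (from 2.41 rev/s).
Crank pin A relative to C: A = (d + r cosθ, r sinθ); lever angle φ = atan2(r sinθ, d + r cosθ).
Differentiating tanφ: φ̇ = rω(d cosθ + r)/(d² + r² + 2dr cosθ).
d² + r² + 2dr cosθ = |CA|² = 0.0385617 m²;  d cosθ + r = +0.18245 m.
|ω_lever| = |0.052·15.14·+0.18245| / 0.0385617 = 3.7256 rad/s.

3.73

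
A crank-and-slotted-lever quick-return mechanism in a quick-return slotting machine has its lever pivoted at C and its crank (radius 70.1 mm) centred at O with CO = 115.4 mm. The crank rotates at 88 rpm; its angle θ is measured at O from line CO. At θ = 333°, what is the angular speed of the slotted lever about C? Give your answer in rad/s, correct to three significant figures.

3.42

ω = 9.215 rad/s (from 88 rpm).
Crank pin A relative to C: A = (d + r cosθ, r sinθ); lever angle φ = atan2(r sinθ, d + r cosθ).
Differentiating tanφ: φ̇ = rω(d cosθ + r)/(d² + r² + 2dr cosθ).
d² + r² + 2dr cosθ = |CA|² = 0.0326468 m²;  d cosθ + r = +0.17292 m.
|ω_lever| = |0.0701·9.215·+0.17292| / 0.0326468 = 3.4217 rad/s.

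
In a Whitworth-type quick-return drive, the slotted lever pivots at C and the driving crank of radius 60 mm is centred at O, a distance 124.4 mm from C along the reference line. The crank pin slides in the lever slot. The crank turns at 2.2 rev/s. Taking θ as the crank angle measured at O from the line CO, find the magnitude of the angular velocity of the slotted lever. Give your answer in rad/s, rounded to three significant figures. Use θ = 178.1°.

12.8

ω = 13.82 rad/s (from 2.2 rev/s).
Crank pin A relative to C: A = (d + r cosθ, r sinθ); lever angle φ = atan2(r sinθ, d + r cosθ).
Differentiating tanφ: φ̇ = rω(d cosθ + r)/(d² + r² + 2dr cosθ).
d² + r² + 2dr cosθ = |CA|² = 0.00415557 m²;  d cosθ + r = -0.064332 m.
|ω_lever| = |0.06·13.82·-0.064332| / 0.00415557 = 12.839 rad/s.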